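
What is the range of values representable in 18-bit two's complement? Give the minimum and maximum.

min = -131072, max = 131071

Minimum: −2^17 = -131072.
Maximum: 2^17 − 1 = 131071.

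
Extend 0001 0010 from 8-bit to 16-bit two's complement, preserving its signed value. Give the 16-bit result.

MSB of 00010010 is 0; replicate it into the new high bits.
00000000|00010010 → 0000000000010010 (still 18).

0000000000010010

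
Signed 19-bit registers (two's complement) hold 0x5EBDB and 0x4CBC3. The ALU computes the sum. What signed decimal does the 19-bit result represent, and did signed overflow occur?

178078; overflow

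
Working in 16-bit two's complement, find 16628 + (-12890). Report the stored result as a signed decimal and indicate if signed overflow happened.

3738; no overflow

16628 → 0100000011110100
-12890 → 1100110110100110
  0100000011110100
+ 1100110110100110
= 0000111010011010  (discard carry-out 1)
Result 0000111010011010: MSB = 0 → value 3738.
Addends have opposite signs, so signed overflow cannot occur.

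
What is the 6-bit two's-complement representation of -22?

|-22| = 22 = 010110 in 6 bits.
Invert the bits: 101001. Add 1: 101010.
Check: 101010 reads as 42 − 64 = -22.

101010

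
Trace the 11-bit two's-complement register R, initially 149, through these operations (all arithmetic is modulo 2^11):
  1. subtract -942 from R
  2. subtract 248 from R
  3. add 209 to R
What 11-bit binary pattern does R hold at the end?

10000011100

Start: R = 149 = 00010010101.
R = 149 − (-942) = 1091; wraps to -957 = 10001000011
R = -957 − 248 = -1205; wraps to 843 = 01101001011
R = 843 + 209 = 1052; wraps to -996 = 10000011100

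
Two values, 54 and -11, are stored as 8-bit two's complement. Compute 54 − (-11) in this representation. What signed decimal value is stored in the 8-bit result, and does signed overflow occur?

54 → 00110110
-11 → 11110101
Subtract via negate-and-add: invert 11110101 + 1 = 00001011 (i.e. 11).
  00110110
+ 00001011
= 01000001
Result 01000001: MSB = 0 → value 65.
Both addends (after negating the subtrahend) are non-negative and so is the stored result: no signed overflow.

65; no overflow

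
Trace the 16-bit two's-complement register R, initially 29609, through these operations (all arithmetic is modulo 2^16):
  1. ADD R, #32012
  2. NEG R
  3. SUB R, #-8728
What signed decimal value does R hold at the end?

Start: R = 29609 = 0111001110101001.
R = 29609 + 32012 = 61621; wraps to -3915 = 1111000010110101
R = −(-3915) = 3915 = 0000111101001011
R = 3915 − (-8728) = 12643 = 0011000101100011

12643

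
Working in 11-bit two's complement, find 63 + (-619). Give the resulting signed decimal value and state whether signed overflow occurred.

-556; no overflow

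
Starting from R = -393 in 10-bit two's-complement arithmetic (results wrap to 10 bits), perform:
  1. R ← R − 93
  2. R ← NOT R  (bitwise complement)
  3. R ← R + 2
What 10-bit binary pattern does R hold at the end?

Start: R = -393 = 1001110111.
R = -393 − 93 = -486 = 1000011010
R = NOT 1000011010 = 0111100101 = 485
R = 485 + 2 = 487 = 0111100111

0111100111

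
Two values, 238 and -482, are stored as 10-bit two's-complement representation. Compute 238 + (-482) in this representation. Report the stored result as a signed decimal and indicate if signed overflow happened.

-244; no overflow

238 → 0011101110
-482 → 1000011110
  0011101110
+ 1000011110
= 1100001100
Result 1100001100: MSB = 1 → 780 − 1024 = -244.
Addends have opposite signs, so signed overflow cannot occur.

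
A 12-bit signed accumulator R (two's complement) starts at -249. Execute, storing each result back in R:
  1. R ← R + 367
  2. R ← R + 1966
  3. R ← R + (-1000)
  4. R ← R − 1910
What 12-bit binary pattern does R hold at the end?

Start: R = -249 = 111100000111.
R = -249 + 367 = 118 = 000001110110
R = 118 + 1966 = 2084; wraps to -2012 = 100000100100
R = -2012 + (-1000) = -3012; wraps to 1084 = 010000111100
R = 1084 − 1910 = -826 = 110011000110

110011000110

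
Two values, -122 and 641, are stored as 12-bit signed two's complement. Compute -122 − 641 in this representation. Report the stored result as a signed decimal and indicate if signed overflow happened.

-763; no overflow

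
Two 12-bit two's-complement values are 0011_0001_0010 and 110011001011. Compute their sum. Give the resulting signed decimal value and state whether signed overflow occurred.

0011_0001_0010 → 001100010010 = 786 (signed)
110011001011 = -821 (signed)
  001100010010
+ 110011001011
= 111111011101
Result 111111011101: MSB = 1 → 4061 − 4096 = -35.
Addends have opposite signs, so signed overflow cannot occur.

-35; no overflow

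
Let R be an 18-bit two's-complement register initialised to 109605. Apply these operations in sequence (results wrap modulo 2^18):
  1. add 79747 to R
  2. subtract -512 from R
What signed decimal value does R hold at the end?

-72280

Start: R = 109605 = 011010110000100101.
R = 109605 + 79747 = 189352; wraps to -72792 = 101110001110101000
R = -72792 − (-512) = -72280 = 101110010110101000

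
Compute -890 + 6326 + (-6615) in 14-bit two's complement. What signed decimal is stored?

-890 + 6326 = 5436 (01010100111100)
5436 + (-6615) = -1179 (11101101100101)

-1179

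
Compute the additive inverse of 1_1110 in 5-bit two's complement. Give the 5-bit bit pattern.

00010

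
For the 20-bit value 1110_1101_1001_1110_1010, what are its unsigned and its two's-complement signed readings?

unsigned = 973290, signed = -75286

Unsigned: 11101101100111101010 = 973290.
Signed: MSB=1 → 973290 − 1048576 = -75286.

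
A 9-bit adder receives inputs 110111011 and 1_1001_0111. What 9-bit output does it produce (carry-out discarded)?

101010010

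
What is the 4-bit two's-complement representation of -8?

|-8| = 8 = 1000 in 4 bits.
Invert the bits: 0111. Add 1: 1000.

1000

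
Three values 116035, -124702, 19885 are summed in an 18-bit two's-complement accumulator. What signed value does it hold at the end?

11218

116035 + (-124702) = -8667 (111101111000100101)
-8667 + 19885 = 11218 (000010101111010010)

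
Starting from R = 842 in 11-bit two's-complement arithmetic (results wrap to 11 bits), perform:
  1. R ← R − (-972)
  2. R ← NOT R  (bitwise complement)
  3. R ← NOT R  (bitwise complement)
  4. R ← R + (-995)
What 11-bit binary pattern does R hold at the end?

Start: R = 842 = 01101001010.
R = 842 − (-972) = 1814; wraps to -234 = 11100010110
R = NOT 11100010110 = 00011101001 = 233
R = NOT 00011101001 = 11100010110 = -234
R = -234 + (-995) = -1229; wraps to 819 = 01100110011

01100110011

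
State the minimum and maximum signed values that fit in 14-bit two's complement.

Minimum: −2^13 = -8192.
Maximum: 2^13 − 1 = 8191.

min = -8192, max = 8191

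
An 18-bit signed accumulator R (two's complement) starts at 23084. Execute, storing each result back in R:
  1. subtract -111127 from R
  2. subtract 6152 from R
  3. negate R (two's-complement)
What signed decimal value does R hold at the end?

-128059

Start: R = 23084 = 000101101000101100.
R = 23084 − (-111127) = 134211; wraps to -127933 = 100000110001000011
R = -127933 − 6152 = -134085; wraps to 128059 = 011111010000111011
R = −(128059) = -128059 = 100000101111000101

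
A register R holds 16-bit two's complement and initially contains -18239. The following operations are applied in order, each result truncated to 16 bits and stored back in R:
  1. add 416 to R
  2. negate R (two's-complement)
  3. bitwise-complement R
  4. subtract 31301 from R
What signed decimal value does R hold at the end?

16411

Start: R = -18239 = 1011100011000001.
R = -18239 + 416 = -17823 = 1011101001100001
R = −(-17823) = 17823 = 0100010110011111
R = NOT 0100010110011111 = 1011101001100000 = -17824
R = -17824 − 31301 = -49125; wraps to 16411 = 0100000000011011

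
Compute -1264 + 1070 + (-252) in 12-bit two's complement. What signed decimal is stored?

-446

-1264 + 1070 = -194 (111100111110)
-194 + (-252) = -446 (111001000010)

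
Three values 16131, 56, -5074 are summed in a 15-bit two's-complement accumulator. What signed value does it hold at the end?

16131 + 56 = 16187 (011111100111011)
16187 + (-5074) = 11113 (010101101101001)

11113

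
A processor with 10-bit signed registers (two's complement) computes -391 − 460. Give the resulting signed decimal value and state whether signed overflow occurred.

-391 → 1001111001
460 → 0111001100
Subtract via negate-and-add: invert 0111001100 + 1 = 1000110100 (i.e. -460).
  1001111001
+ 1000110100
= 0010101101  (discard carry-out 1)
Result 0010101101: MSB = 0 → value 173.
Both addends (after negating the subtrahend) are negative but the stored result is non-negative: signed overflow. The true value -391 − 460 = -851 lies outside [-512, 511].

173; overflow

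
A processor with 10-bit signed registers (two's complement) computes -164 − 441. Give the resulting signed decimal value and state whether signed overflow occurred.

419; overflow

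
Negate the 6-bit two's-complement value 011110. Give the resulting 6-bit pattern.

100010

Invert: 100001. Add 1: 100010.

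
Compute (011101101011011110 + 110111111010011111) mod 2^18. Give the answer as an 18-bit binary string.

010101100101111101

  011101101011011110
+ 110111111010011111
= 010101100101111101  (discard carry-out 1)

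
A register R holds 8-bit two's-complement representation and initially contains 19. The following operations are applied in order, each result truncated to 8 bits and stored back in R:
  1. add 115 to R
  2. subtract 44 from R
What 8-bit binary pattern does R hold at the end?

01011010

Start: R = 19 = 00010011.
R = 19 + 115 = 134; wraps to -122 = 10000110
R = -122 − 44 = -166; wraps to 90 = 01011010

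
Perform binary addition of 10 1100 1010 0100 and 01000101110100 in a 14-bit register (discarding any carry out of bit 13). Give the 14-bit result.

  10110010100100
+ 01000101110100
= 11111000011000

11111000011000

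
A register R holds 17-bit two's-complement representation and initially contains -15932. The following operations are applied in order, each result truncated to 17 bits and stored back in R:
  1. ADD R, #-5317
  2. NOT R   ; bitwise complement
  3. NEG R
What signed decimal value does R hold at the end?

-21248

Start: R = -15932 = 11100000111000100.
R = -15932 + (-5317) = -21249 = 11010110011111111
R = NOT 11010110011111111 = 00101001100000000 = 21248
R = −(21248) = -21248 = 11010110100000000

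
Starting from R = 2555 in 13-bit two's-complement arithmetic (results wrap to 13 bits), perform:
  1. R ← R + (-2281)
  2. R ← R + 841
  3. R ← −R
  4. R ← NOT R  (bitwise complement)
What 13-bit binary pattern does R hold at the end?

0010001011010

Start: R = 2555 = 0100111111011.
R = 2555 + (-2281) = 274 = 0000100010010
R = 274 + 841 = 1115 = 0010001011011
R = −(1115) = -1115 = 1101110100101
R = NOT 1101110100101 = 0010001011010 = 1114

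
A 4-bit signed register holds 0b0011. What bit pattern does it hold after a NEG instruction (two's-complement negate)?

Invert: 1100. Add 1: 1101.
Check: 0011 = 3, 1101 = -3.

1101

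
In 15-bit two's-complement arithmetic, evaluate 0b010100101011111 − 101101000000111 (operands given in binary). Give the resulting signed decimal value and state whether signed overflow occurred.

-12456; overflow

0b010100101011111 → 010100101011111 = 10591 (signed)
101101000000111 = -9721 (signed)
Subtract via negate-and-add: invert 101101000000111 + 1 = 010010111111001 (i.e. 9721).
  010100101011111
+ 010010111111001
= 100111101011000
Result 100111101011000: MSB = 1 → 20312 − 32768 = -12456.
Both addends (after negating the subtrahend) are non-negative but the stored result is negative: signed overflow. The true value 10591 − (-9721) = 20312 lies outside [-16384, 16383].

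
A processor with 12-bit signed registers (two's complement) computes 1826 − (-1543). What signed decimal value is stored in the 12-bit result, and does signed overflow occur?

-727; overflow

1826 → 011100100010
-1543 → 100111111001
Subtract via negate-and-add: invert 100111111001 + 1 = 011000000111 (i.e. 1543).
  011100100010
+ 011000000111
= 110100101001
Result 110100101001: MSB = 1 → 3369 − 4096 = -727.
Both addends (after negating the subtrahend) are non-negative but the stored result is negative: signed overflow. The true value 1826 − (-1543) = 3369 lies outside [-2048, 2047].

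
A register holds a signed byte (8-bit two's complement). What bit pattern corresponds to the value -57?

11000111

|-57| = 57 = 00111001 in 8 bits.
Invert the bits: 11000110. Add 1: 11000111.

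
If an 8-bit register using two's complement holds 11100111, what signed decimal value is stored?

-25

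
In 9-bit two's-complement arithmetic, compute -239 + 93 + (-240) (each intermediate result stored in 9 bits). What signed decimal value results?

-239 + 93 = -146 (101101110)
-146 + (-240) = -386 → wraps to 126 (001111110)

126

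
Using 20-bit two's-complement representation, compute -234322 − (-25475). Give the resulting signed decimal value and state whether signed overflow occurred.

-208847; no overflow

-234322 → 11000110110010101110
-25475 → 11111001110001111101
Subtract via negate-and-add: invert 11111001110001111101 + 1 = 00000110001110000011 (i.e. 25475).
  11000110110010101110
+ 00000110001110000011
= 11001101000000110001
Result 11001101000000110001: MSB = 1 → 839729 − 1048576 = -208847.
Addends (after negating the subtrahend) have opposite signs, so signed overflow cannot occur.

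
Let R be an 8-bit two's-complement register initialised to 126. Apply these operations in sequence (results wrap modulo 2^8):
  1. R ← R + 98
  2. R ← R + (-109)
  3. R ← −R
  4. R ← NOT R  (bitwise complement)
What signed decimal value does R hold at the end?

114

Start: R = 126 = 01111110.
R = 126 + 98 = 224; wraps to -32 = 11100000
R = -32 + (-109) = -141; wraps to 115 = 01110011
R = −(115) = -115 = 10001101
R = NOT 10001101 = 01110010 = 114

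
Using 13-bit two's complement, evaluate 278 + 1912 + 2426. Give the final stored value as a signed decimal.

-3576

278 + 1912 = 2190 (0100010001110)
2190 + 2426 = 4616 → wraps to -3576 (1001000001000)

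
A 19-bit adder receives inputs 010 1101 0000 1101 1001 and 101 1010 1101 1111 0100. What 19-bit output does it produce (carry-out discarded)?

0000111111011001101

  0101101000011011001
+ 1011010110111110100
= 0000111111011001101  (discard carry-out 1)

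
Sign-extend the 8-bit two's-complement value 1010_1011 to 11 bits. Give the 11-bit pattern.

MSB of 10101011 is 1; replicate it into the new high bits.
111|10101011 → 11110101011 (still -85).

11110101011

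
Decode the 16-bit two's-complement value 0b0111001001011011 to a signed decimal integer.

MSB is 0, so the value is non-negative: 0111001001011011 = 29275.

29275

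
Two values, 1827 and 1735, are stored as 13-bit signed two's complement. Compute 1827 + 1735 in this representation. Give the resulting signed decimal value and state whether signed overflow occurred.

1827 → 0011100100011
1735 → 0011011000111
  0011100100011
+ 0011011000111
= 0110111101010
Result 0110111101010: MSB = 0 → value 3562.
Both addends are non-negative and so is the stored result: no signed overflow.

3562; no overflow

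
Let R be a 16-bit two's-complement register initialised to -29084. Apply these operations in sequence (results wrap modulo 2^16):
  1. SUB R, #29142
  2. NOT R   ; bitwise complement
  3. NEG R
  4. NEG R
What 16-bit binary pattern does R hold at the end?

1110001101110001

Start: R = -29084 = 1000111001100100.
R = -29084 − 29142 = -58226; wraps to 7310 = 0001110010001110
R = NOT 0001110010001110 = 1110001101110001 = -7311
R = −(-7311) = 7311 = 0001110010001111
R = −(7311) = -7311 = 1110001101110001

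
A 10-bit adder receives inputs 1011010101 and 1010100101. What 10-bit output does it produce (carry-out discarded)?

  1011010101
+ 1010100101
= 0101111010  (discard carry-out 1)

0101111010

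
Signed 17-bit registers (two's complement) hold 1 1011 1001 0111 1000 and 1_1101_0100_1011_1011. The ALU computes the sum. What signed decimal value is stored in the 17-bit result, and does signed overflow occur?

1 1011 1001 0111 1000 → 11011100101111000 = -18056 (signed)
1_1101_0100_1011_1011 → 11101010010111011 = -11077 (signed)
  11011100101111000
+ 11101010010111011
= 11000111000110011  (discard carry-out 1)
Result 11000111000110011: MSB = 1 → 101939 − 131072 = -29133.
Both addends are negative and so is the stored result: no signed overflow.

-29133; no overflow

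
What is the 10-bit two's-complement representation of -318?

1011000010

|-318| = 318 = 0100111110 in 10 bits.
Invert the bits: 1011000001. Add 1: 1011000010.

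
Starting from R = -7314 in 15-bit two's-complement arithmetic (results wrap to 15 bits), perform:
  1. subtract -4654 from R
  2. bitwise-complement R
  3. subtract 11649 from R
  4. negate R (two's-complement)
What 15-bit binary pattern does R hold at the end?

010001100011110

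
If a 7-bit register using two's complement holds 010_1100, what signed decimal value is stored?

44

MSB is 0, so the value is non-negative: 0101100 = 44.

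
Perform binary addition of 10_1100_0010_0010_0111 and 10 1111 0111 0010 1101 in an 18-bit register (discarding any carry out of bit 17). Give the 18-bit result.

011011100101010100

  101100001000100111
+ 101111011100101101
= 011011100101010100  (discard carry-out 1)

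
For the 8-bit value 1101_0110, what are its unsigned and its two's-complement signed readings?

Unsigned: 11010110 = 214.
Signed: MSB=1 → 214 − 256 = -42.

unsigned = 214, signed = -42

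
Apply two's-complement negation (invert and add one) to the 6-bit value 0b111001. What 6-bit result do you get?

000111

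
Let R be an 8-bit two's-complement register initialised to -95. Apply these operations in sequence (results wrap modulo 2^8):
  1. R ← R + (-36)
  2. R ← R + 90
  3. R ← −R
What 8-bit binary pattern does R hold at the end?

Start: R = -95 = 10100001.
R = -95 + (-36) = -131; wraps to 125 = 01111101
R = 125 + 90 = 215; wraps to -41 = 11010111
R = −(-41) = 41 = 00101001

00101001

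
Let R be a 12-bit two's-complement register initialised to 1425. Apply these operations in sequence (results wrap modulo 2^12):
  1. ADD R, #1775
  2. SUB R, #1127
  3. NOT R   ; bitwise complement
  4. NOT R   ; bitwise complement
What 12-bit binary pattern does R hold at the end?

100000011001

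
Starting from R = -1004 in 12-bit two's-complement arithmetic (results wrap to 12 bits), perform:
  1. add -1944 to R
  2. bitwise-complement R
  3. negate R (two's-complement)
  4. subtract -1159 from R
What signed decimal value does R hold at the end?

-1788

Start: R = -1004 = 110000010100.
R = -1004 + (-1944) = -2948; wraps to 1148 = 010001111100
R = NOT 010001111100 = 101110000011 = -1149
R = −(-1149) = 1149 = 010001111101
R = 1149 − (-1159) = 2308; wraps to -1788 = 100100000100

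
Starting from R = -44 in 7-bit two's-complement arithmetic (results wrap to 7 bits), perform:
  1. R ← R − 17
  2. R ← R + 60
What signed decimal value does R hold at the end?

Start: R = -44 = 1010100.
R = -44 − 17 = -61 = 1000011
R = -61 + 60 = -1 = 1111111

-1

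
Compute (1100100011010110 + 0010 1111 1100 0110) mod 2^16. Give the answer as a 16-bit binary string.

1111100010011100

  1100100011010110
+ 0010111111000110
= 1111100010011100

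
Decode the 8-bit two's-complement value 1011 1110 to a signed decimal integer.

-66

MSB is 1, so the value is negative.
Invert: 01000001. Add 1: 01000010 = 66. So the value is −66.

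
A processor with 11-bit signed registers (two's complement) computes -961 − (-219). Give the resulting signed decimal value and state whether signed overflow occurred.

-961 → 10000111111
-219 → 11100100101
Subtract via negate-and-add: invert 11100100101 + 1 = 00011011011 (i.e. 219).
  10000111111
+ 00011011011
= 10100011010
Result 10100011010: MSB = 1 → 1306 − 2048 = -742.
Addends (after negating the subtrahend) have opposite signs, so signed overflow cannot occur.

-742; no overflow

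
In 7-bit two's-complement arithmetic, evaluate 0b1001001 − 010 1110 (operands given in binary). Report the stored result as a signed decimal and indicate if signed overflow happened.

27; overflow

0b1001001 → 1001001 = -55 (signed)
010 1110 → 0101110 = 46 (signed)
Subtract via negate-and-add: invert 0101110 + 1 = 1010010 (i.e. -46).
  1001001
+ 1010010
= 0011011  (discard carry-out 1)
Result 0011011: MSB = 0 → value 27.
Both addends (after negating the subtrahend) are negative but the stored result is non-negative: signed overflow. The true value -55 − 46 = -101 lies outside [-64, 63].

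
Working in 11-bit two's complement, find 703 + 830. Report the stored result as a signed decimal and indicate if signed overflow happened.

-515; overflow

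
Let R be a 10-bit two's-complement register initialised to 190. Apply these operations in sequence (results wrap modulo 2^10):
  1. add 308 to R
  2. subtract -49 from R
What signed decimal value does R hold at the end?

-477

Start: R = 190 = 0010111110.
R = 190 + 308 = 498 = 0111110010
R = 498 − (-49) = 547; wraps to -477 = 1000100011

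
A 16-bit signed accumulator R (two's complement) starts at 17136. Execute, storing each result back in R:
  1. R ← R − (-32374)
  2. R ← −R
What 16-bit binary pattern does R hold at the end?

0011111010011010

Start: R = 17136 = 0100001011110000.
R = 17136 − (-32374) = 49510; wraps to -16026 = 1100000101100110
R = −(-16026) = 16026 = 0011111010011010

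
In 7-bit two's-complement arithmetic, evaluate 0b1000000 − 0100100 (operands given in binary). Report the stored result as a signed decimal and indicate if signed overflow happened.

28; overflow

0b1000000 → 1000000 = -64 (signed)
0100100 = 36 (signed)
Subtract via negate-and-add: invert 0100100 + 1 = 1011100 (i.e. -36).
  1000000
+ 1011100
= 0011100  (discard carry-out 1)
Result 0011100: MSB = 0 → value 28.
Both addends (after negating the subtrahend) are negative but the stored result is non-negative: signed overflow. The true value -64 − 36 = -100 lies outside [-64, 63].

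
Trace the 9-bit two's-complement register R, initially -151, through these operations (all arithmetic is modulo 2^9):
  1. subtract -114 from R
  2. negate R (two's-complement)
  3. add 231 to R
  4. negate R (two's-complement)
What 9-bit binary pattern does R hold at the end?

Start: R = -151 = 101101001.
R = -151 − (-114) = -37 = 111011011
R = −(-37) = 37 = 000100101
R = 37 + 231 = 268; wraps to -244 = 100001100
R = −(-244) = 244 = 011110100

011110100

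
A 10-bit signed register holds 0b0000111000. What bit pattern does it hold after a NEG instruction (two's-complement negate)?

Invert: 1111000111. Add 1: 1111001000.

1111001000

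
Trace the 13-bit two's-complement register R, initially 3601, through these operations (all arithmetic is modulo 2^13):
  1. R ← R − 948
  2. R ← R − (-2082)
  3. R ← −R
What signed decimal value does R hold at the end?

Start: R = 3601 = 0111000010001.
R = 3601 − 948 = 2653 = 0101001011101
R = 2653 − (-2082) = 4735; wraps to -3457 = 1001001111111
R = −(-3457) = 3457 = 0110110000001

3457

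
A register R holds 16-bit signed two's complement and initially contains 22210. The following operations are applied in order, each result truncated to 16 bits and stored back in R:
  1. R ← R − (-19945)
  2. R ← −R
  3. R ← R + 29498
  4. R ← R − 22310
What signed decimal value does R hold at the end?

Start: R = 22210 = 0101011011000010.
R = 22210 − (-19945) = 42155; wraps to -23381 = 1010010010101011
R = −(-23381) = 23381 = 0101101101010101
R = 23381 + 29498 = 52879; wraps to -12657 = 1100111010001111
R = -12657 − 22310 = -34967; wraps to 30569 = 0111011101101001

30569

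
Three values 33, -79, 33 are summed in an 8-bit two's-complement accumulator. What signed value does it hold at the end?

-13

33 + (-79) = -46 (11010010)
-46 + 33 = -13 (11110011)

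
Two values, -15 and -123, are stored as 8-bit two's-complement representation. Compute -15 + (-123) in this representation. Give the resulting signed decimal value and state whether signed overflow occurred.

-15 → 11110001
-123 → 10000101
  11110001
+ 10000101
= 01110110  (discard carry-out 1)
Result 01110110: MSB = 0 → value 118.
Both addends are negative but the stored result is non-negative: signed overflow. The true value -15 + (-123) = -138 lies outside [-128, 127].

118; overflow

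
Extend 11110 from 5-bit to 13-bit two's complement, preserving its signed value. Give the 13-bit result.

1111111111110

MSB of 11110 is 1; replicate it into the new high bits.
11111111|11110 → 1111111111110 (still -2).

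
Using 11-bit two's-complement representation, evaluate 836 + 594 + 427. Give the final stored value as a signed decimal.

836 + 594 = 1430 → wraps to -618 (10110010110)
-618 + 427 = -191 (11101000001)

-191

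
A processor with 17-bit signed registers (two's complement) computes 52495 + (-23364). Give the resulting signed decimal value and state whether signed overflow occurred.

52495 → 01100110100001111
-23364 → 11010010010111100
  01100110100001111
+ 11010010010111100
= 00111000111001011  (discard carry-out 1)
Result 00111000111001011: MSB = 0 → value 29131.
Addends have opposite signs, so signed overflow cannot occur.

29131; no overflow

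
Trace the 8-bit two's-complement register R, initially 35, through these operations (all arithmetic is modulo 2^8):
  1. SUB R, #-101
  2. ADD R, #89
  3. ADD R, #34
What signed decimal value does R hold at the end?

3

Start: R = 35 = 00100011.
R = 35 − (-101) = 136; wraps to -120 = 10001000
R = -120 + 89 = -31 = 11100001
R = -31 + 34 = 3 = 00000011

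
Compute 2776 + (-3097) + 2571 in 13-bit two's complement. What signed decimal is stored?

2776 + (-3097) = -321 (1111010111111)
-321 + 2571 = 2250 (0100011001010)

2250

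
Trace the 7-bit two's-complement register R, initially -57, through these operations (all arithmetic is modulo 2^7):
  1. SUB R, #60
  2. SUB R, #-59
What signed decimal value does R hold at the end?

-58

Start: R = -57 = 1000111.
R = -57 − 60 = -117; wraps to 11 = 0001011
R = 11 − (-59) = 70; wraps to -58 = 1000110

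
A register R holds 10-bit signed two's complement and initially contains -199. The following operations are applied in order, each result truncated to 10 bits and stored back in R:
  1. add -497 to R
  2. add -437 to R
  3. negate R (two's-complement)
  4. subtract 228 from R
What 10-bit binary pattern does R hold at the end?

1110001001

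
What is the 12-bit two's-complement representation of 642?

001010000010

642 is non-negative, so write it directly in 12 bits: 001010000010.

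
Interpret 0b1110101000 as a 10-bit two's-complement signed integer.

-88

MSB is 1, so the value is negative.
Unsigned reading: 936. Subtract 2^10 = 1024: 936 − 1024 = -88.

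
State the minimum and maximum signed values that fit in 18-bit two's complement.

min = -131072, max = 131071

Minimum: −2^17 = -131072.
Maximum: 2^17 − 1 = 131071.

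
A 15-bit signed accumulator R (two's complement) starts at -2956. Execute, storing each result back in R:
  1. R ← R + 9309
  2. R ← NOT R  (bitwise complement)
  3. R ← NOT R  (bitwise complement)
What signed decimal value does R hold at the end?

Start: R = -2956 = 111010001110100.
R = -2956 + 9309 = 6353 = 001100011010001
R = NOT 001100011010001 = 110011100101110 = -6354
R = NOT 110011100101110 = 001100011010001 = 6353

6353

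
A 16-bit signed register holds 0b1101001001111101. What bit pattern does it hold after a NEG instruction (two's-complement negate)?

0010110110000011

Invert: 0010110110000010. Add 1: 0010110110000011.
Check: 1101001001111101 = -11651, 0010110110000011 = 11651.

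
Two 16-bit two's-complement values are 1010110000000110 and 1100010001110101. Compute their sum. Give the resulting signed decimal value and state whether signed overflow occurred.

28795; overflow

1010110000000110 = -21498 (signed)
1100010001110101 = -15243 (signed)
  1010110000000110
+ 1100010001110101
= 0111000001111011  (discard carry-out 1)
Result 0111000001111011: MSB = 0 → value 28795.
Both addends are negative but the stored result is non-negative: signed overflow. The true value -21498 + (-15243) = -36741 lies outside [-32768, 32767].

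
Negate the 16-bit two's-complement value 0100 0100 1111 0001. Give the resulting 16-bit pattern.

1011101100001111

Invert: 1011101100001110. Add 1: 1011101100001111.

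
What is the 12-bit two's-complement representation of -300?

|-300| = 300 = 000100101100 in 12 bits.
Invert the bits: 111011010011. Add 1: 111011010100.
Check: 111011010100 reads as 3796 − 4096 = -300.

111011010100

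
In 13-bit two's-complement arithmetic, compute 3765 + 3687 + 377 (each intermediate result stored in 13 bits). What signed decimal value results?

-363

3765 + 3687 = 7452 → wraps to -740 (1110100011100)
-740 + 377 = -363 (1111010010101)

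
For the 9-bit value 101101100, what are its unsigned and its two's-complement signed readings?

unsigned = 364, signed = -148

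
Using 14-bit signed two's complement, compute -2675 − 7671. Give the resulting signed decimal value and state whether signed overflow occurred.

6038; overflow

-2675 → 11010110001101
7671 → 01110111110111
Subtract via negate-and-add: invert 01110111110111 + 1 = 10001000001001 (i.e. -7671).
  11010110001101
+ 10001000001001
= 01011110010110  (discard carry-out 1)
Result 01011110010110: MSB = 0 → value 6038.
Both addends (after negating the subtrahend) are negative but the stored result is non-negative: signed overflow. The true value -2675 − 7671 = -10346 lies outside [-8192, 8191].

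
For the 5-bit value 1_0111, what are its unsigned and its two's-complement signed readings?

Unsigned: 10111 = 23.
Signed: MSB=1 → 23 − 32 = -9.

unsigned = 23, signed = -9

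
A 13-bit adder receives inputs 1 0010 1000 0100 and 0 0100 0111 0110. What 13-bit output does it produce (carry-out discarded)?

1011011111010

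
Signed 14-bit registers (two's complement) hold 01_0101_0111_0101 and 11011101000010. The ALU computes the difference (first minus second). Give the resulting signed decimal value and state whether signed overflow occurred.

7731; no overflow

01_0101_0111_0101 → 01010101110101 = 5493 (signed)
11011101000010 = -2238 (signed)
Subtract via negate-and-add: invert 11011101000010 + 1 = 00100010111110 (i.e. 2238).
  01010101110101
+ 00100010111110
= 01111000110011
Result 01111000110011: MSB = 0 → value 7731.
Both addends (after negating the subtrahend) are non-negative and so is the stored result: no signed overflow.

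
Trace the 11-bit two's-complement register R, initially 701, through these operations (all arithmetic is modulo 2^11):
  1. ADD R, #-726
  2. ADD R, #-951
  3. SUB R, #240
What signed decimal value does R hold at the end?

Start: R = 701 = 01010111101.
R = 701 + (-726) = -25 = 11111100111
R = -25 + (-951) = -976 = 10000110000
R = -976 − 240 = -1216; wraps to 832 = 01101000000

832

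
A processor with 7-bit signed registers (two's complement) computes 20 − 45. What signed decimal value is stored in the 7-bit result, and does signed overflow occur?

20 → 0010100
45 → 0101101
Subtract via negate-and-add: invert 0101101 + 1 = 1010011 (i.e. -45).
  0010100
+ 1010011
= 1100111
Result 1100111: MSB = 1 → 103 − 128 = -25.
Addends (after negating the subtrahend) have opposite signs, so signed overflow cannot occur.

-25; no overflow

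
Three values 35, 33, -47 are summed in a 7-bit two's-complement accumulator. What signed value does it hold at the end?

21

35 + 33 = 68 → wraps to -60 (1000100)
-60 + (-47) = -107 → wraps to 21 (0010101)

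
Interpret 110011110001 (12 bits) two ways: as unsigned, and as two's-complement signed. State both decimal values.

Unsigned: 110011110001 = 3313.
Signed: MSB=1 → 3313 − 4096 = -783.

unsigned = 3313, signed = -783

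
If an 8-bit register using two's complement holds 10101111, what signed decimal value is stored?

-81

MSB is 1, so the value is negative.
Invert: 01010000. Add 1: 01010001 = 81. So the value is −81.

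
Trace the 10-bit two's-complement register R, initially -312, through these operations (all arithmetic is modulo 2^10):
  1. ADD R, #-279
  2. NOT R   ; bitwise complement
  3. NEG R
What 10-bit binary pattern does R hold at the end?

0110110010

Start: R = -312 = 1011001000.
R = -312 + (-279) = -591; wraps to 433 = 0110110001
R = NOT 0110110001 = 1001001110 = -434
R = −(-434) = 434 = 0110110010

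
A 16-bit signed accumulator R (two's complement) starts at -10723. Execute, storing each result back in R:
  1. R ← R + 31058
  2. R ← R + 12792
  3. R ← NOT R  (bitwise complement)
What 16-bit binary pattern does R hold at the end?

Start: R = -10723 = 1101011000011101.
R = -10723 + 31058 = 20335 = 0100111101101111
R = 20335 + 12792 = 33127; wraps to -32409 = 1000000101100111
R = NOT 1000000101100111 = 0111111010011000 = 32408

0111111010011000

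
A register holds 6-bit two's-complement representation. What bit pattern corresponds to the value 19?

010011

19 is non-negative, so write it directly in 6 bits: 010011.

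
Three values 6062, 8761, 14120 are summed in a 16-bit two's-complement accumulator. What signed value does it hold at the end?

6062 + 8761 = 14823 (0011100111100111)
14823 + 14120 = 28943 (0111000100001111)

28943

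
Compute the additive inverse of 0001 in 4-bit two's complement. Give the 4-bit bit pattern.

1111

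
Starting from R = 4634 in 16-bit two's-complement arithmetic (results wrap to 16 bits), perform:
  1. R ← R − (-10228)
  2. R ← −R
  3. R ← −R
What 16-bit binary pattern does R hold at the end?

0011101000001110

Start: R = 4634 = 0001001000011010.
R = 4634 − (-10228) = 14862 = 0011101000001110
R = −(14862) = -14862 = 1100010111110010
R = −(-14862) = 14862 = 0011101000001110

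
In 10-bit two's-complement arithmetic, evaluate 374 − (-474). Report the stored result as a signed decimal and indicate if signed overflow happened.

374 → 0101110110
-474 → 1000100110
Subtract via negate-and-add: invert 1000100110 + 1 = 0111011010 (i.e. 474).
  0101110110
+ 0111011010
= 1101010000
Result 1101010000: MSB = 1 → 848 − 1024 = -176.
Both addends (after negating the subtrahend) are non-negative but the stored result is negative: signed overflow. The true value 374 − (-474) = 848 lies outside [-512, 511].

-176; overflow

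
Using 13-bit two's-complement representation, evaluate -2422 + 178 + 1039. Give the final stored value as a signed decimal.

-2422 + 178 = -2244 (1011100111100)
-2244 + 1039 = -1205 (1101101001011)

-1205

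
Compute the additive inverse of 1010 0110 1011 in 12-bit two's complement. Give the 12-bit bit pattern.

Invert: 010110010100. Add 1: 010110010101.

010110010101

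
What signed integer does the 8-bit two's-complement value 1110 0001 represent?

MSB is 1, so the value is negative.
Invert: 00011110. Add 1: 00011111 = 31. So the value is −31.

-31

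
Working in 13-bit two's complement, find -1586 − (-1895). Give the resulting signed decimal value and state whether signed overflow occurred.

-1586 → 1100111001110
-1895 → 1100010011001
Subtract via negate-and-add: invert 1100010011001 + 1 = 0011101100111 (i.e. 1895).
  1100111001110
+ 0011101100111
= 0000100110101  (discard carry-out 1)
Result 0000100110101: MSB = 0 → value 309.
Addends (after negating the subtrahend) have opposite signs, so signed overflow cannot occur.

309; no overflow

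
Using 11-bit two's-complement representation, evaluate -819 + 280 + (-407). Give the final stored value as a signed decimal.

-946

-819 + 280 = -539 (10111100101)
-539 + (-407) = -946 (10001001110)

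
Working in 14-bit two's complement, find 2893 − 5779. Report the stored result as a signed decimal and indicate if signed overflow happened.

-2886; no overflow

2893 → 00101101001101
5779 → 01011010010011
Subtract via negate-and-add: invert 01011010010011 + 1 = 10100101101101 (i.e. -5779).
  00101101001101
+ 10100101101101
= 11010010111010
Result 11010010111010: MSB = 1 → 13498 − 16384 = -2886.
Addends (after negating the subtrahend) have opposite signs, so signed overflow cannot occur.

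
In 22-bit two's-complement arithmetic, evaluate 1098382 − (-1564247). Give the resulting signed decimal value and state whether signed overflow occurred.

1098382 → 0100001100001010001110
-1564247 → 1010000010000110101001
Subtract via negate-and-add: invert 1010000010000110101001 + 1 = 0101111101111001010111 (i.e. 1564247).
  0100001100001010001110
+ 0101111101111001010111
= 1010001010000011100101
Result 1010001010000011100101: MSB = 1 → 2662629 − 4194304 = -1531675.
Both addends (after negating the subtrahend) are non-negative but the stored result is negative: signed overflow. The true value 1098382 − (-1564247) = 2662629 lies outside [-2097152, 2097151].

-1531675; overflow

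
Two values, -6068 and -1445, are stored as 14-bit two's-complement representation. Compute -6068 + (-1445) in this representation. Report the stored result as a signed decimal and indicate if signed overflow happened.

-7513; no overflow

-6068 → 10100001001100
-1445 → 11101001011011
  10100001001100
+ 11101001011011
= 10001010100111  (discard carry-out 1)
Result 10001010100111: MSB = 1 → 8871 − 16384 = -7513.
Both addends are negative and so is the stored result: no signed overflow.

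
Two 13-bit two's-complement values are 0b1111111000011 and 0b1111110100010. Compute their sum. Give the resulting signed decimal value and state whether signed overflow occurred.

0b1111111000011 → 1111111000011 = -61 (signed)
0b1111110100010 → 1111110100010 = -94 (signed)
  1111111000011
+ 1111110100010
= 1111101100101  (discard carry-out 1)
Result 1111101100101: MSB = 1 → 8037 − 8192 = -155.
Both addends are negative and so is the stored result: no signed overflow.

-155; no overflow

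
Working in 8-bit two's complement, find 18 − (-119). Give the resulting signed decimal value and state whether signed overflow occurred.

-119; overflow

18 → 00010010
-119 → 10001001
Subtract via negate-and-add: invert 10001001 + 1 = 01110111 (i.e. 119).
  00010010
+ 01110111
= 10001001
Result 10001001: MSB = 1 → 137 − 256 = -119.
Both addends (after negating the subtrahend) are non-negative but the stored result is negative: signed overflow. The true value 18 − (-119) = 137 lies outside [-128, 127].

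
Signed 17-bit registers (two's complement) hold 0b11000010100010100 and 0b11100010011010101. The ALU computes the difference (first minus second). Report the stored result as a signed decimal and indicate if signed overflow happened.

-16321; no overflow

0b11000010100010100 → 11000010100010100 = -31468 (signed)
0b11100010011010101 → 11100010011010101 = -15147 (signed)
Subtract via negate-and-add: invert 11100010011010101 + 1 = 00011101100101011 (i.e. 15147).
  11000010100010100
+ 00011101100101011
= 11100000000111111
Result 11100000000111111: MSB = 1 → 114751 − 131072 = -16321.
Addends (after negating the subtrahend) have opposite signs, so signed overflow cannot occur.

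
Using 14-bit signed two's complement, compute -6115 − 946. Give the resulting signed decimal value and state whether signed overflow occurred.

-6115 → 10100000011101
946 → 00001110110010
Subtract via negate-and-add: invert 00001110110010 + 1 = 11110001001110 (i.e. -946).
  10100000011101
+ 11110001001110
= 10010001101011  (discard carry-out 1)
Result 10010001101011: MSB = 1 → 9323 − 16384 = -7061.
Both addends (after negating the subtrahend) are negative and so is the stored result: no signed overflow.

-7061; no overflow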